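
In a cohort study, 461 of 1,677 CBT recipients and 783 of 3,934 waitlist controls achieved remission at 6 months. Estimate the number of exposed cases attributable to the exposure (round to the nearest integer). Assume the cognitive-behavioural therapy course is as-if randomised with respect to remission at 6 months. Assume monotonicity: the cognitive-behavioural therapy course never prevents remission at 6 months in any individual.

about 127 cases

p₁ = P(outcome | exposed) = 461/1677 = 0.2749
p₀ = P(outcome | unexposed) = 783/3934 = 0.19903
PN = (p₁ − p₀)/p₁ = (0.2749 − 0.19903) / 0.2749 ≈ 0.27597.
Attributable cases ≈ PN × (exposed cases) = 0.27597 × 461 ≈ 127.22.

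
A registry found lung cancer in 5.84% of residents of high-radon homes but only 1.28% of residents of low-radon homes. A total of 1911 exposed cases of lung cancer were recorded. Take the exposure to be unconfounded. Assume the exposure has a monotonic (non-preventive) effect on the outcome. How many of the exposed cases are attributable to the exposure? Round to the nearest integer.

about 1492 cases

p₁ = 0.0584, p₀ = 0.0128.
PN = (p₁ − p₀)/p₁ = (0.0584 − 0.0128) / 0.0584 ≈ 0.78082.
Attributable cases ≈ PN × (exposed cases) = 0.78082 × 1911 ≈ 1492.15.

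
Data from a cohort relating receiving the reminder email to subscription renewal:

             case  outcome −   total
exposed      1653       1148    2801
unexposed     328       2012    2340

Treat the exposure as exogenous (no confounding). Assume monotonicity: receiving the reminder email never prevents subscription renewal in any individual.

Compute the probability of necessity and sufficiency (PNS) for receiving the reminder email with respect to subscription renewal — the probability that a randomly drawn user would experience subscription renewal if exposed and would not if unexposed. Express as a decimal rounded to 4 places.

p₁ = P(outcome | exposed) = 1653/2801 = 0.59015
p₀ = P(outcome | unexposed) = 328/2340 = 0.14017
Under exogeneity and monotonicity, PNS = p₁ − p₀.
PNS = 0.59015 − 0.14017 = 0.44998

PNS ≈ 0.4500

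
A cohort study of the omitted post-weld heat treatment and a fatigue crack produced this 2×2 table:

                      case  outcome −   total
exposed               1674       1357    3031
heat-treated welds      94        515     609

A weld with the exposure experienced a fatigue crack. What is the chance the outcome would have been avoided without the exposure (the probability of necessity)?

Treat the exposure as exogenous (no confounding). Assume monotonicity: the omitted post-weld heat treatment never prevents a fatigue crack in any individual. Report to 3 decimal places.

p₁ = P(outcome | exposed) = 1674/3031 = 0.55229
p₀ = P(outcome | unexposed) = 94/609 = 0.15435
Under exogeneity and monotonicity, PN = (p₁ − p₀)/p₁.
PN = (0.55229 − 0.15435) / 0.55229 ≈ 0.7205

PN ≈ 0.721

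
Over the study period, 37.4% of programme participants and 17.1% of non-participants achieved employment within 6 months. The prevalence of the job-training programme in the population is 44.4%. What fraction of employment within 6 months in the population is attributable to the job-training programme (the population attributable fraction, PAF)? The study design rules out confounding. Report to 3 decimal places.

p₁ = 0.374, p₀ = 0.171.
Overall risk P(Y=1) = π·p₁ + (1−π)·p₀ = 0.444×0.374 + 0.556×0.171 = 0.26113.
Under exogeneity, PAF = [P(Y=1) − p₀] / P(Y=1).
PAF = (0.26113 − 0.171) / 0.26113 ≈ 0.3452

PAF ≈ 0.345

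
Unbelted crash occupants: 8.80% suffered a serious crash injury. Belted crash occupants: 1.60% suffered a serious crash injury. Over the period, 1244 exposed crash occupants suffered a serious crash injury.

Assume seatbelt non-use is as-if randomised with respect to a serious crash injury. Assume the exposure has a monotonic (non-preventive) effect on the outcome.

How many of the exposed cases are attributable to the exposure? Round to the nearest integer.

about 1018 cases

p₁ = 0.088, p₀ = 0.016.
PN = (p₁ − p₀)/p₁ = (0.088 − 0.016) / 0.088 ≈ 0.81818.
Attributable cases ≈ PN × (exposed cases) = 0.81818 × 1244 ≈ 1017.82.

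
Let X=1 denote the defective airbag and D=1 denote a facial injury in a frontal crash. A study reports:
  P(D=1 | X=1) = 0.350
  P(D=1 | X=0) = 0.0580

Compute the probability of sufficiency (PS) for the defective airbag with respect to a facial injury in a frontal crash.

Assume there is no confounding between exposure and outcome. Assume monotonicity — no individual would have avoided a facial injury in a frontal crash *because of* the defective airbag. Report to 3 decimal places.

PS ≈ 0.310

Let p₁ = 0.35, p₀ = 0.058.
Under exogeneity and monotonicity, PS = (p₁ − p₀) / (1 − p₀).
PS = (0.35 − 0.058) / (1 − 0.058) = 0.292 / 0.942 ≈ 0.3100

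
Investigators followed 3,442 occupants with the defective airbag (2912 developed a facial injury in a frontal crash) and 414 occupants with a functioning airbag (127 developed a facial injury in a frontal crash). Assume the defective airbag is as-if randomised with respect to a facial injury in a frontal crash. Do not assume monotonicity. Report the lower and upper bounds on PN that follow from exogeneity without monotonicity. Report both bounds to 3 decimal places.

p₁ = P(outcome | exposed) = 2912/3442 = 0.84602
p₀ = P(outcome | unexposed) = 127/414 = 0.30676
Under exogeneity alone the bounds on PN are max{0,(p₁−p₀)/p₁} ≤ PN ≤ min{1,(1−p₀)/p₁}.
  lower = (p₁ − p₀)/p₁ = 0.53926 / 0.84602 ≈ 0.6374
  upper = min{1, (1 − p₀)/p₁} = 0.69324 / 0.84602 ≈ 0.8194

0.637 ≤ PN ≤ 0.819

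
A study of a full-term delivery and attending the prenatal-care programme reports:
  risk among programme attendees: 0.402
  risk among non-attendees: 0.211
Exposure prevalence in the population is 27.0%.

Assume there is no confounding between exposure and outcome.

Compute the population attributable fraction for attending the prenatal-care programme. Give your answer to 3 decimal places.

PAF ≈ 0.196

Let p₁ = 0.402, p₀ = 0.211.
Overall risk P(Y=1) = π·p₁ + (1−π)·p₀ = 0.27×0.402 + 0.73×0.211 = 0.26257.
Under exogeneity, PAF = [P(Y=1) − p₀] / P(Y=1).
PAF = (0.26257 − 0.211) / 0.26257 ≈ 0.1964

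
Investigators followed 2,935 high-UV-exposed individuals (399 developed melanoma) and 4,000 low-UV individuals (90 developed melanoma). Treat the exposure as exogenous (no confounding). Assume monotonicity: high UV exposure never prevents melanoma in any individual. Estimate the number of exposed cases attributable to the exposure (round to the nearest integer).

about 333 cases

p₁ = P(outcome | exposed) = 399/2935 = 0.13595
p₀ = P(outcome | unexposed) = 90/4000 = 0.0225
PN = (p₁ − p₀)/p₁ = (0.13595 − 0.0225) / 0.13595 ≈ 0.83449.
Attributable cases ≈ PN × (exposed cases) = 0.83449 × 399 ≈ 332.96.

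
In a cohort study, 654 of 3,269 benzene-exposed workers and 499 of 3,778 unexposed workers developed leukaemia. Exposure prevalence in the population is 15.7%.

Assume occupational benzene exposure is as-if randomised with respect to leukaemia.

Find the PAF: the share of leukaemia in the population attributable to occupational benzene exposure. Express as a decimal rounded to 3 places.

PAF ≈ 0.075

p₁ = P(outcome | exposed) = 654/3269 = 0.20006
p₀ = P(outcome | unexposed) = 499/3778 = 0.13208
Overall risk P(Y=1) = π·p₁ + (1−π)·p₀ = 0.157×0.20006 + 0.843×0.13208 = 0.14275.
Under exogeneity, PAF = [P(Y=1) − p₀] / P(Y=1).
PAF = (0.14275 − 0.13208) / 0.14275 ≈ 0.0748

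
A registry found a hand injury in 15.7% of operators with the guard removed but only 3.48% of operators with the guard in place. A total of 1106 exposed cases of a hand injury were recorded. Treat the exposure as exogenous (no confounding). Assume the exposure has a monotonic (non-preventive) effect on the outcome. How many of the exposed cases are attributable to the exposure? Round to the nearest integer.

about 861 cases

p₁ = 0.157, p₀ = 0.0348.
PN = (p₁ − p₀)/p₁ = (0.157 − 0.0348) / 0.157 ≈ 0.77834.
Attributable cases ≈ PN × (exposed cases) = 0.77834 × 1106 ≈ 860.85.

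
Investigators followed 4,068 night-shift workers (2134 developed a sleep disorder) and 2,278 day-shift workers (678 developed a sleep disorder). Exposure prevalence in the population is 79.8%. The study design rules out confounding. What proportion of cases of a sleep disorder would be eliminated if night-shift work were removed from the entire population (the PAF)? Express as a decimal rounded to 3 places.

p₁ = P(outcome | exposed) = 2134/4068 = 0.52458
p₀ = P(outcome | unexposed) = 678/2278 = 0.29763
Overall risk P(Y=1) = π·p₁ + (1−π)·p₀ = 0.798×0.52458 + 0.202×0.29763 = 0.47874.
Under exogeneity, PAF = [P(Y=1) − p₀] / P(Y=1).
PAF = (0.47874 − 0.29763) / 0.47874 ≈ 0.3783

PAF ≈ 0.378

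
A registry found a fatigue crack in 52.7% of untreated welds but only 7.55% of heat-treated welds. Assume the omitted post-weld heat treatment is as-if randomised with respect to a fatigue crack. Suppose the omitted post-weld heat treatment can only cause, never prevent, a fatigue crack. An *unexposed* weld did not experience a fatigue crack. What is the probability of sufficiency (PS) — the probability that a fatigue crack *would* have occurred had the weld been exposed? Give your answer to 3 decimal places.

PS ≈ 0.488

p₁ = 0.527, p₀ = 0.0755.
Under exogeneity and monotonicity, PS = (p₁ − p₀) / (1 − p₀).
PS = (0.527 − 0.0755) / (1 − 0.0755) = 0.4515 / 0.9245 ≈ 0.4884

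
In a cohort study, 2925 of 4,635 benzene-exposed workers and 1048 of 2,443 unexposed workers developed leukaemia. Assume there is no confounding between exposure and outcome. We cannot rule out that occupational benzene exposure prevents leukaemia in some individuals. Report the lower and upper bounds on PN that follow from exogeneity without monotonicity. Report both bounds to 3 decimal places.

p₁ = P(outcome | exposed) = 2925/4635 = 0.63107
p₀ = P(outcome | unexposed) = 1048/2443 = 0.42898
Under exogeneity alone the bounds on PN are max{0,(p₁−p₀)/p₁} ≤ PN ≤ min{1,(1−p₀)/p₁}.
  lower = (p₁ − p₀)/p₁ = 0.20209 / 0.63107 ≈ 0.3202
  upper = min{1, (1 − p₀)/p₁} = 0.57102 / 0.63107 ≈ 0.9048

0.320 ≤ PN ≤ 0.905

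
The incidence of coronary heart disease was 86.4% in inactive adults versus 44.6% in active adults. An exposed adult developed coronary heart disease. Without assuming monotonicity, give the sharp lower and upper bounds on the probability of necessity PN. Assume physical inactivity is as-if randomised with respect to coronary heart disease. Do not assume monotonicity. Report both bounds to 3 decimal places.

0.484 ≤ PN ≤ 0.641

p₁ = 0.864, p₀ = 0.446.
Under exogeneity alone the bounds on PN are max{0,(p₁−p₀)/p₁} ≤ PN ≤ min{1,(1−p₀)/p₁}.
  lower = (p₁ − p₀)/p₁ = 0.418 / 0.864 ≈ 0.4838
  upper = min{1, (1 − p₀)/p₁} = 0.554 / 0.864 ≈ 0.6412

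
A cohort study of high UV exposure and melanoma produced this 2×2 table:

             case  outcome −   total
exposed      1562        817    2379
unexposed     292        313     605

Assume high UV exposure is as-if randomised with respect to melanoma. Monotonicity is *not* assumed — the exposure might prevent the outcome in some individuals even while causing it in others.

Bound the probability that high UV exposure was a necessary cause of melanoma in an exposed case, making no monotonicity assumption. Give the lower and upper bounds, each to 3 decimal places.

p₁ = P(outcome | exposed) = 1562/2379 = 0.65658
p₀ = P(outcome | unexposed) = 292/605 = 0.48264
Under exogeneity alone the bounds on PN are max{0,(p₁−p₀)/p₁} ≤ PN ≤ min{1,(1−p₀)/p₁}.
  lower = (p₁ − p₀)/p₁ = 0.17393 / 0.65658 ≈ 0.2649
  upper = min{1, (1 − p₀)/p₁} = 0.51736 / 0.65658 ≈ 0.7880

0.265 ≤ PN ≤ 0.788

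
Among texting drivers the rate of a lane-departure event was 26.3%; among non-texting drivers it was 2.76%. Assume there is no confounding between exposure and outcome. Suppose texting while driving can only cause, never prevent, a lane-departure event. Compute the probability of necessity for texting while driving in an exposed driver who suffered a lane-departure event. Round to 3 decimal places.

p₁ = 0.263, p₀ = 0.0276.
Under exogeneity and monotonicity, PN = (p₁ − p₀) / p₁.
PN = (0.263 − 0.0276) / 0.263 = 0.2354 / 0.263 ≈ 0.8951

PN ≈ 0.895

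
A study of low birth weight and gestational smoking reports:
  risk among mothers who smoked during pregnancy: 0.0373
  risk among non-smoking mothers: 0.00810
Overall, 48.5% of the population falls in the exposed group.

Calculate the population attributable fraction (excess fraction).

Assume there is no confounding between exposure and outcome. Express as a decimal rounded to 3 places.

PAF ≈ 0.636

Let p₁ = 0.0373, p₀ = 0.0081.
Overall risk P(Y=1) = π·p₁ + (1−π)·p₀ = 0.485×0.0373 + 0.515×0.0081 = 0.022262.
Under exogeneity, PAF = [P(Y=1) − p₀] / P(Y=1).
PAF = (0.022262 − 0.0081) / 0.022262 ≈ 0.6362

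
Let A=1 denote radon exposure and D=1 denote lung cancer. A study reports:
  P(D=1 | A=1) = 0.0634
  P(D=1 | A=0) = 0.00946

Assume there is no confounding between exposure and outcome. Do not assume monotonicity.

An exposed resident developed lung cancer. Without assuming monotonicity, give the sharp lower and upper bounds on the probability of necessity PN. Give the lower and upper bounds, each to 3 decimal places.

Let p₁ = 0.0634, p₀ = 0.00946.
Under exogeneity alone the bounds on PN are max{0,(p₁−p₀)/p₁} ≤ PN ≤ min{1,(1−p₀)/p₁}.
  lower = (p₁ − p₀)/p₁ = 0.05394 / 0.0634 ≈ 0.8508
  upper = min{1, (1 − p₀)/p₁} = 0.99054 / 0.0634 ≈ 15.6237 → capped at 1

0.851 ≤ PN ≤ 1.000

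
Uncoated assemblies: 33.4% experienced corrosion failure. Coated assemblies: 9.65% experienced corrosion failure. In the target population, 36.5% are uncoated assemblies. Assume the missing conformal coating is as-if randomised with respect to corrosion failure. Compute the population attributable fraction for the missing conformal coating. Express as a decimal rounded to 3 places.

p₁ = 0.334, p₀ = 0.0965.
Overall risk P(Y=1) = π·p₁ + (1−π)·p₀ = 0.365×0.334 + 0.635×0.0965 = 0.18319.
Under exogeneity, PAF = [P(Y=1) − p₀] / P(Y=1).
PAF = (0.18319 − 0.0965) / 0.18319 ≈ 0.4732

PAF ≈ 0.473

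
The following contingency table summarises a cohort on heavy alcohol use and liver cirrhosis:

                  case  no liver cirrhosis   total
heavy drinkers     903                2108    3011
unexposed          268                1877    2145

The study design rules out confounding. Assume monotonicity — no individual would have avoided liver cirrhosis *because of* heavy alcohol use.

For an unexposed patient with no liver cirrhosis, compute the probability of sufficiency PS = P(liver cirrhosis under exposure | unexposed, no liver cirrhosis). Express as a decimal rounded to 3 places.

p₁ = P(outcome | exposed) = 903/3011 = 0.2999
p₀ = P(outcome | unexposed) = 268/2145 = 0.12494
Under exogeneity and monotonicity, PS = (p₁ − p₀)/(1 − p₀).
PS = (0.2999 − 0.12494) / 0.87506 ≈ 0.1999

PS ≈ 0.200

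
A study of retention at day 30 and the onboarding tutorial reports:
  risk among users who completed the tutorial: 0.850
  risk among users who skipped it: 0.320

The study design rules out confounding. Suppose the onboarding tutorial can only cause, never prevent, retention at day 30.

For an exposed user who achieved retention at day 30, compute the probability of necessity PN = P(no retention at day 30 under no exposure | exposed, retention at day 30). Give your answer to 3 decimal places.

Let p₁ = 0.85, p₀ = 0.32.
Under exogeneity and monotonicity, PN = (p₁ − p₀) / p₁.
PN = (0.85 − 0.32) / 0.85 = 0.53 / 0.85 ≈ 0.6235

PN ≈ 0.624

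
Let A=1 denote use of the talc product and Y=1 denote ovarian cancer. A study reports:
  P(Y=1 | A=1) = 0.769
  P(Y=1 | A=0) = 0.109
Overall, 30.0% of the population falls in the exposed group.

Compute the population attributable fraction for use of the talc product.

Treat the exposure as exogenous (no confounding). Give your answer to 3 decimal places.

PAF ≈ 0.645

Let p₁ = 0.769, p₀ = 0.109.
Overall risk P(Y=1) = π·p₁ + (1−π)·p₀ = 0.3×0.769 + 0.7×0.109 = 0.307.
Under exogeneity, PAF = [P(Y=1) − p₀] / P(Y=1).
PAF = (0.307 − 0.109) / 0.307 ≈ 0.6450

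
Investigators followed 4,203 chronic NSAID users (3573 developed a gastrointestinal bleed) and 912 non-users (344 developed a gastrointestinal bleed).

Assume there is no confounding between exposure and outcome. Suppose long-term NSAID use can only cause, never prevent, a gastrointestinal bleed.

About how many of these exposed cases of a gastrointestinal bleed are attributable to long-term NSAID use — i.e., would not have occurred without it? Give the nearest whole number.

about 1988 cases

p₁ = P(outcome | exposed) = 3573/4203 = 0.85011
p₀ = P(outcome | unexposed) = 344/912 = 0.37719
PN = (p₁ − p₀)/p₁ = (0.85011 − 0.37719) / 0.85011 ≈ 0.55630.
Attributable cases ≈ PN × (exposed cases) = 0.55630 × 3573 ≈ 1987.66.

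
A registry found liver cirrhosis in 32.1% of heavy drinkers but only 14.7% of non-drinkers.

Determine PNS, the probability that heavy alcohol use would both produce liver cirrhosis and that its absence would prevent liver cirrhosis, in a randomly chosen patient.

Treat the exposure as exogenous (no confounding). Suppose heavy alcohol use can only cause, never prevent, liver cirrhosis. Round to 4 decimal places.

p₁ = 0.321, p₀ = 0.147.
Under exogeneity and monotonicity, PNS = p₁ − p₀.
PNS = 0.321 − 0.147 = 0.174

PNS ≈ 0.1740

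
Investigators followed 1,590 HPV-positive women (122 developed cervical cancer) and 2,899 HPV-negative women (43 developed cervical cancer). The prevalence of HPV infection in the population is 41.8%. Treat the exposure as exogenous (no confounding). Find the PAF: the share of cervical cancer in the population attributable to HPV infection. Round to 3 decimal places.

p₁ = P(outcome | exposed) = 122/1590 = 0.07673
p₀ = P(outcome | unexposed) = 43/2899 = 0.014833
Overall risk P(Y=1) = π·p₁ + (1−π)·p₀ = 0.418×0.07673 + 0.582×0.014833 = 0.040706.
Under exogeneity, PAF = [P(Y=1) − p₀] / P(Y=1).
PAF = (0.040706 − 0.014833) / 0.040706 ≈ 0.6356

PAF ≈ 0.636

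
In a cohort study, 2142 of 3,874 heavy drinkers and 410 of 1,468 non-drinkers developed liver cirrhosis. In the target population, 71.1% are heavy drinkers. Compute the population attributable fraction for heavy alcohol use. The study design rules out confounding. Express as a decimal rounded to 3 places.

PAF ≈ 0.411

p₁ = P(outcome | exposed) = 2142/3874 = 0.55292
p₀ = P(outcome | unexposed) = 410/1468 = 0.27929
Overall risk P(Y=1) = π·p₁ + (1−π)·p₀ = 0.711×0.55292 + 0.289×0.27929 = 0.47384.
Under exogeneity, PAF = [P(Y=1) − p₀] / P(Y=1).
PAF = (0.47384 − 0.27929) / 0.47384 ≈ 0.4106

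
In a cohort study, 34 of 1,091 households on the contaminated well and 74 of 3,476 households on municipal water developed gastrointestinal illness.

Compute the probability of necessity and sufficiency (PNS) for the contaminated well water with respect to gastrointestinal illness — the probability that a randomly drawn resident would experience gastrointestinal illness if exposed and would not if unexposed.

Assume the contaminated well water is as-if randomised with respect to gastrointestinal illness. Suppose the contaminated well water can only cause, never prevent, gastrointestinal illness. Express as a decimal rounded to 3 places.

PNS ≈ 0.010

p₁ = P(outcome | exposed) = 34/1091 = 0.031164
p₀ = P(outcome | unexposed) = 74/3476 = 0.021289
Under exogeneity and monotonicity, PNS = p₁ − p₀.
PNS = 0.031164 − 0.021289 = 0.0098752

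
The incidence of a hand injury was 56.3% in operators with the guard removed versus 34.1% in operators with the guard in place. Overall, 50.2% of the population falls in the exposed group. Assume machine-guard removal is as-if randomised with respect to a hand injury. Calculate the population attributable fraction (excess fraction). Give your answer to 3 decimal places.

p₁ = 0.563, p₀ = 0.341.
Overall risk P(Y=1) = π·p₁ + (1−π)·p₀ = 0.502×0.563 + 0.498×0.341 = 0.45244.
Under exogeneity, PAF = [P(Y=1) − p₀] / P(Y=1).
PAF = (0.45244 − 0.341) / 0.45244 ≈ 0.2463

PAF ≈ 0.246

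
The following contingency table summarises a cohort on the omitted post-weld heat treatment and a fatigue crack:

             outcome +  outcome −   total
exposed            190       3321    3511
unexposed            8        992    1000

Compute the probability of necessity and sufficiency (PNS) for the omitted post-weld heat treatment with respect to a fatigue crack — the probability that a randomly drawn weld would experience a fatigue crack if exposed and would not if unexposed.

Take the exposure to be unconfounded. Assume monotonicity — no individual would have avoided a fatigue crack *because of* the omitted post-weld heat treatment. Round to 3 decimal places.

p₁ = P(outcome | exposed) = 190/3511 = 0.054116
p₀ = P(outcome | unexposed) = 8/1000 = 0.008
Under exogeneity and monotonicity, PNS = p₁ − p₀.
PNS = 0.054116 − 0.008 = 0.046116

PNS ≈ 0.046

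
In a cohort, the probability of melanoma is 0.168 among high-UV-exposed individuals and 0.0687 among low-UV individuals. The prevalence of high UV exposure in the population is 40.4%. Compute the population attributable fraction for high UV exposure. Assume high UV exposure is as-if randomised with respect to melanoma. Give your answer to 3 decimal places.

PAF ≈ 0.369

Let p₁ = 0.168, p₀ = 0.0687.
Overall risk P(Y=1) = π·p₁ + (1−π)·p₀ = 0.404×0.168 + 0.596×0.0687 = 0.10882.
Under exogeneity, PAF = [P(Y=1) − p₀] / P(Y=1).
PAF = (0.10882 − 0.0687) / 0.10882 ≈ 0.3687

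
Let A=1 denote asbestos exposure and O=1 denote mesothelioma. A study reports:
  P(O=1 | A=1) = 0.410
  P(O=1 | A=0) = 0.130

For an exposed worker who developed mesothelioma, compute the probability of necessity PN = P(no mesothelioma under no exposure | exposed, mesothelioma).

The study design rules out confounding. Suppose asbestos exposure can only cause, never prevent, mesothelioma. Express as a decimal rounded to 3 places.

PN ≈ 0.683

Let p₁ = 0.41, p₀ = 0.13.
Under exogeneity and monotonicity, PN = (p₁ − p₀) / p₁.
PN = (0.41 − 0.13) / 0.41 = 0.28 / 0.41 ≈ 0.6829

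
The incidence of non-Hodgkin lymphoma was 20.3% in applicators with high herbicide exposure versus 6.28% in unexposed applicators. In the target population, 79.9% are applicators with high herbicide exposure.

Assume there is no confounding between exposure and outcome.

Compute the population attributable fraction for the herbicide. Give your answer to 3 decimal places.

p₁ = 0.203, p₀ = 0.0628.
Overall risk P(Y=1) = π·p₁ + (1−π)·p₀ = 0.799×0.203 + 0.201×0.0628 = 0.17482.
Under exogeneity, PAF = [P(Y=1) − p₀] / P(Y=1).
PAF = (0.17482 − 0.0628) / 0.17482 ≈ 0.6408

PAF ≈ 0.641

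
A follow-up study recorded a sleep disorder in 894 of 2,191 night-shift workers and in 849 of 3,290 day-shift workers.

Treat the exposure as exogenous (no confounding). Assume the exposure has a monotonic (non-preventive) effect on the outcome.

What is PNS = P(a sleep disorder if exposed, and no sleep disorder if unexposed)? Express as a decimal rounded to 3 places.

p₁ = P(outcome | exposed) = 894/2191 = 0.40803
p₀ = P(outcome | unexposed) = 849/3290 = 0.25805
Under exogeneity and monotonicity, PNS = p₁ − p₀.
PNS = 0.40803 − 0.25805 = 0.14998

PNS ≈ 0.150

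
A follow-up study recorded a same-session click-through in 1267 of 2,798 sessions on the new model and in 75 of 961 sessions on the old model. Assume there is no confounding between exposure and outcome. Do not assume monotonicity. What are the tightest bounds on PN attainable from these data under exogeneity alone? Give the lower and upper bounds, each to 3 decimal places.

0.828 ≤ PN ≤ 1.000

p₁ = P(outcome | exposed) = 1267/2798 = 0.45282
p₀ = P(outcome | unexposed) = 75/961 = 0.078044
Under exogeneity alone the bounds on PN are max{0,(p₁−p₀)/p₁} ≤ PN ≤ min{1,(1−p₀)/p₁}.
  lower = (p₁ − p₀)/p₁ = 0.37478 / 0.45282 ≈ 0.8277
  upper = min{1, (1 − p₀)/p₁} = 0.92196 / 0.45282 ≈ 2.0360 → capped at 1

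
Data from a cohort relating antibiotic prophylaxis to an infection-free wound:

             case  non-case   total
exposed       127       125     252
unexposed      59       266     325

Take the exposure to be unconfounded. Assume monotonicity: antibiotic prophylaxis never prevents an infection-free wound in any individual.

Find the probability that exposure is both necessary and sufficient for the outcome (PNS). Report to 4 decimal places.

p₁ = P(outcome | exposed) = 127/252 = 0.50397
p₀ = P(outcome | unexposed) = 59/325 = 0.18154
Under exogeneity and monotonicity, PNS = p₁ − p₀.
PNS = 0.50397 − 0.18154 = 0.32243

PNS ≈ 0.3224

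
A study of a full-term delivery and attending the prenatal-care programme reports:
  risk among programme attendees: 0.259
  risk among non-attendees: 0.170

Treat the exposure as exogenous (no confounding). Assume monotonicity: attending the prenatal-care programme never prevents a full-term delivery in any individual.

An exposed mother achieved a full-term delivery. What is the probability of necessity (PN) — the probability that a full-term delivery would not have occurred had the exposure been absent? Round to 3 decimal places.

PN ≈ 0.344

Let p₁ = 0.259, p₀ = 0.17.
Under exogeneity and monotonicity, PN = (p₁ − p₀) / p₁.
PN = (0.259 − 0.17) / 0.259 = 0.089 / 0.259 ≈ 0.3436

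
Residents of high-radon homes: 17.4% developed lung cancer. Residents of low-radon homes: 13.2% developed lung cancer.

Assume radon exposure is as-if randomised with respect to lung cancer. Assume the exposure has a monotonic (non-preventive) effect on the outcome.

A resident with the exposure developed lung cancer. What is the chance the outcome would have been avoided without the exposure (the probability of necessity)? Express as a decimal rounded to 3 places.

PN ≈ 0.241

p₁ = 0.174, p₀ = 0.132.
Under exogeneity and monotonicity, PN = (p₁ − p₀) / p₁.
PN = (0.174 − 0.132) / 0.174 = 0.042 / 0.174 ≈ 0.2414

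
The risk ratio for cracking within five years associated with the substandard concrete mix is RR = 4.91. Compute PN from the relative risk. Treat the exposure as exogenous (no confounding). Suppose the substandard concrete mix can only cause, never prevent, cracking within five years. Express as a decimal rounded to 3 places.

PN ≈ 0.796

Under exogeneity and monotonicity, PN = (RR − 1) / RR = 1 − 1/RR.
PN = (4.91 − 1) / 4.91 = 3.91 / 4.91 ≈ 0.7963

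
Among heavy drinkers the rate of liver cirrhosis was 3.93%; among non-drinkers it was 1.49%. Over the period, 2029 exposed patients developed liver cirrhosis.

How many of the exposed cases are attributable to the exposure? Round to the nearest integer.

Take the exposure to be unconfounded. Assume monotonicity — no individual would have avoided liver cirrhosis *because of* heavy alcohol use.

about 1260 cases

p₁ = 0.0393, p₀ = 0.0149.
PN = (p₁ − p₀)/p₁ = (0.0393 − 0.0149) / 0.0393 ≈ 0.62087.
Attributable cases ≈ PN × (exposed cases) = 0.62087 × 2029 ≈ 1259.74.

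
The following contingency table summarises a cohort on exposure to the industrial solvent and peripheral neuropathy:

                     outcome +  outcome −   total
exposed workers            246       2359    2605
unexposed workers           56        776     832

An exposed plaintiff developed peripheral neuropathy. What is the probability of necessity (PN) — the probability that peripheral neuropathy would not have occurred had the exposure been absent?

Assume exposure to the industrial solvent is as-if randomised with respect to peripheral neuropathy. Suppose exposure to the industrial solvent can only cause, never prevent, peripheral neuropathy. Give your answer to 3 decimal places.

p₁ = P(outcome | exposed) = 246/2605 = 0.094434
p₀ = P(outcome | unexposed) = 56/832 = 0.067308
Under exogeneity and monotonicity, PN = (p₁ − p₀)/p₁.
PN = (0.094434 − 0.067308) / 0.094434 ≈ 0.2872

PN ≈ 0.287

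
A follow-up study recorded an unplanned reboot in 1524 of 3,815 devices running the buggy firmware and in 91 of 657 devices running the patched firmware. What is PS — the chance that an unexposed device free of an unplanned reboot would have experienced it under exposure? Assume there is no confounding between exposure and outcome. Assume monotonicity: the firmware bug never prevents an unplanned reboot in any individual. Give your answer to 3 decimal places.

PS ≈ 0.303

p₁ = P(outcome | exposed) = 1524/3815 = 0.39948
p₀ = P(outcome | unexposed) = 91/657 = 0.13851
Under exogeneity and monotonicity, PS = (p₁ − p₀) / (1 − p₀).
PS = (0.39948 − 0.13851) / (1 − 0.13851) = 0.26097 / 0.86149 ≈ 0.3029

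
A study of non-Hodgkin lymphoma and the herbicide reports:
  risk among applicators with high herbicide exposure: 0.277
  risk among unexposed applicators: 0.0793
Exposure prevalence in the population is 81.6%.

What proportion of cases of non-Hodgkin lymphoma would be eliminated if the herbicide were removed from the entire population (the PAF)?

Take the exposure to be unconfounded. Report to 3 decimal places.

PAF ≈ 0.670

Let p₁ = 0.277, p₀ = 0.0793.
Overall risk P(Y=1) = π·p₁ + (1−π)·p₀ = 0.816×0.277 + 0.184×0.0793 = 0.24062.
Under exogeneity, PAF = [P(Y=1) − p₀] / P(Y=1).
PAF = (0.24062 − 0.0793) / 0.24062 ≈ 0.6704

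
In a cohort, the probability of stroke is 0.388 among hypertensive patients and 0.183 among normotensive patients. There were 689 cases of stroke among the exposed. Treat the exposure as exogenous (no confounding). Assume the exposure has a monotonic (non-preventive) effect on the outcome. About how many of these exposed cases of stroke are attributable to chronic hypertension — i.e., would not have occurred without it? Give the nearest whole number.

Let p₁ = 0.388, p₀ = 0.183.
PN = (p₁ − p₀)/p₁ = (0.388 − 0.183) / 0.388 ≈ 0.52835.
Attributable cases ≈ PN × (exposed cases) = 0.52835 × 689 ≈ 364.03.

about 364 cases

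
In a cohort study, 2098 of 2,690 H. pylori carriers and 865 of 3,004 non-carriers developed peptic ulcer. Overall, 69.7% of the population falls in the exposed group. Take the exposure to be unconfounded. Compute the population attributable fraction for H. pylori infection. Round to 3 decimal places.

PAF ≈ 0.544

p₁ = P(outcome | exposed) = 2098/2690 = 0.77993
p₀ = P(outcome | unexposed) = 865/3004 = 0.28795
Overall risk P(Y=1) = π·p₁ + (1−π)·p₀ = 0.697×0.77993 + 0.303×0.28795 = 0.63086.
Under exogeneity, PAF = [P(Y=1) − p₀] / P(Y=1).
PAF = (0.63086 − 0.28795) / 0.63086 ≈ 0.5436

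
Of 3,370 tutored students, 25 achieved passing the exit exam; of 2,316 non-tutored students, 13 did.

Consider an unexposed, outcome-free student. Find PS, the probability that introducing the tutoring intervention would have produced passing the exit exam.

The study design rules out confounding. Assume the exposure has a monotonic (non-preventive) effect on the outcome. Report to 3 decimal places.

p₁ = P(outcome | exposed) = 25/3370 = 0.0074184
p₀ = P(outcome | unexposed) = 13/2316 = 0.0056131
Under exogeneity and monotonicity, PS = (p₁ − p₀) / (1 − p₀).
PS = (0.0074184 − 0.0056131) / (1 − 0.0056131) = 0.0018053 / 0.99439 ≈ 0.0018

PS ≈ 0.002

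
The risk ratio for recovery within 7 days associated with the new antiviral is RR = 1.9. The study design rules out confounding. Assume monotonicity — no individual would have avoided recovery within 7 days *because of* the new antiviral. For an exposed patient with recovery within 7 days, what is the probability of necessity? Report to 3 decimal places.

Under exogeneity and monotonicity, PN = (RR − 1) / RR = 1 − 1/RR.
PN = (1.9 − 1) / 1.9 = 0.9 / 1.9 ≈ 0.4737

PN ≈ 0.474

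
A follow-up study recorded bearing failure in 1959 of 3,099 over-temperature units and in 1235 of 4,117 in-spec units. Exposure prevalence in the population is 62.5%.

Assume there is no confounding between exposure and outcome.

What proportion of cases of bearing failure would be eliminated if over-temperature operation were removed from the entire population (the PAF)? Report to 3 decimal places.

p₁ = P(outcome | exposed) = 1959/3099 = 0.63214
p₀ = P(outcome | unexposed) = 1235/4117 = 0.29998
Overall risk P(Y=1) = π·p₁ + (1−π)·p₀ = 0.625×0.63214 + 0.375×0.29998 = 0.50758.
Under exogeneity, PAF = [P(Y=1) − p₀] / P(Y=1).
PAF = (0.50758 − 0.29998) / 0.50758 ≈ 0.4090

PAF ≈ 0.409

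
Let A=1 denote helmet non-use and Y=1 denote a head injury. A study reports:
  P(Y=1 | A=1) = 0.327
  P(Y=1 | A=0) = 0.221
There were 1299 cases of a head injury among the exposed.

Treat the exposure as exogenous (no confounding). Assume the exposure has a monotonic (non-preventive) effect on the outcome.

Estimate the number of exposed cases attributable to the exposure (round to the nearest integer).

Let p₁ = 0.327, p₀ = 0.221.
PN = (p₁ − p₀)/p₁ = (0.327 − 0.221) / 0.327 ≈ 0.32416.
Attributable cases ≈ PN × (exposed cases) = 0.32416 × 1299 ≈ 421.08.

about 421 cases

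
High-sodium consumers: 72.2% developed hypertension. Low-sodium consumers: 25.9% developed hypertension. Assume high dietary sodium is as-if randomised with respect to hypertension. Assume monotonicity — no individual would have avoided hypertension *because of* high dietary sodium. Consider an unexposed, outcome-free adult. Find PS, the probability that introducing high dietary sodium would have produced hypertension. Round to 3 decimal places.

p₁ = 0.722, p₀ = 0.259.
Under exogeneity and monotonicity, PS = (p₁ − p₀) / (1 − p₀).
PS = (0.722 − 0.259) / (1 − 0.259) = 0.463 / 0.741 ≈ 0.6248

PS ≈ 0.625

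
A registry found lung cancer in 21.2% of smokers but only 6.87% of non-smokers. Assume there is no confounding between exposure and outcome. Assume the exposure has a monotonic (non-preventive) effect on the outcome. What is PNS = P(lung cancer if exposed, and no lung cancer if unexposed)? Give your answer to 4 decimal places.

p₁ = 0.212, p₀ = 0.0687.
Under exogeneity and monotonicity, PNS = p₁ − p₀.
PNS = 0.212 − 0.0687 = 0.1433

PNS ≈ 0.1433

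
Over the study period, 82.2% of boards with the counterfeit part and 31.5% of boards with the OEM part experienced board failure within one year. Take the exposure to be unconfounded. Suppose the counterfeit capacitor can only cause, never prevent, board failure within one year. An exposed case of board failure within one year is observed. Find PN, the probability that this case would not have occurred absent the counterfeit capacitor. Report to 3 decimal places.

PN ≈ 0.617

p₁ = 0.822, p₀ = 0.315.
Under exogeneity and monotonicity, PN = (p₁ − p₀) / p₁.
PN = (0.822 − 0.315) / 0.822 = 0.507 / 0.822 ≈ 0.6168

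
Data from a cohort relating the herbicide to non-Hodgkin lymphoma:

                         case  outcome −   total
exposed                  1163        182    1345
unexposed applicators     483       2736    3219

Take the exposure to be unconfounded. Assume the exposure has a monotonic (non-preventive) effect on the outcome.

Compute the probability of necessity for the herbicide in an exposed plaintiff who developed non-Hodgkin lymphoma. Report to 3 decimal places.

PN ≈ 0.826

p₁ = P(outcome | exposed) = 1163/1345 = 0.86468
p₀ = P(outcome | unexposed) = 483/3219 = 0.15005
Under exogeneity and monotonicity, PN = (p₁ − p₀)/p₁.
PN = (0.86468 − 0.15005) / 0.86468 ≈ 0.8265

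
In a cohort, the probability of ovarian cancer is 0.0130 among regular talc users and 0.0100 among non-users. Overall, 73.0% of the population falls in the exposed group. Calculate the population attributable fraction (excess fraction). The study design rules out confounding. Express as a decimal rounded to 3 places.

Let p₁ = 0.013, p₀ = 0.01.
Overall risk P(Y=1) = π·p₁ + (1−π)·p₀ = 0.73×0.013 + 0.27×0.01 = 0.01219.
Under exogeneity, PAF = [P(Y=1) − p₀] / P(Y=1).
PAF = (0.01219 − 0.01) / 0.01219 ≈ 0.1797

PAF ≈ 0.180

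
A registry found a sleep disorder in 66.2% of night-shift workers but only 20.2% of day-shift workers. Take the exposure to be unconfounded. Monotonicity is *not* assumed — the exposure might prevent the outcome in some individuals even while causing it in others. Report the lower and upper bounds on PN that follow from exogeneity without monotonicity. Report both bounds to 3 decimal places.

0.695 ≤ PN ≤ 1.000

p₁ = 0.662, p₀ = 0.202.
Under exogeneity alone the bounds on PN are max{0,(p₁−p₀)/p₁} ≤ PN ≤ min{1,(1−p₀)/p₁}.
  lower = (p₁ − p₀)/p₁ = 0.46 / 0.662 ≈ 0.6949
  upper = min{1, (1 − p₀)/p₁} = 0.798 / 0.662 ≈ 1.2054 → capped at 1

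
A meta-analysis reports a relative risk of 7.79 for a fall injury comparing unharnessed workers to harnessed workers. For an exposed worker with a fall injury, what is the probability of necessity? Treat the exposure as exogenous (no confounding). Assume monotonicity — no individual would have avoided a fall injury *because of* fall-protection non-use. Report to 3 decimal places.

PN ≈ 0.872

Under exogeneity and monotonicity, PN = (RR − 1) / RR = 1 − 1/RR.
PN = (7.79 − 1) / 7.79 = 6.79 / 7.79 ≈ 0.8716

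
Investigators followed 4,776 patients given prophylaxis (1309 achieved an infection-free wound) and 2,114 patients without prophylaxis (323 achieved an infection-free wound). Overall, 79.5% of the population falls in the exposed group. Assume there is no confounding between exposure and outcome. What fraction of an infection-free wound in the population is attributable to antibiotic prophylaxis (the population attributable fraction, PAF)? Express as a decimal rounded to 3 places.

p₁ = P(outcome | exposed) = 1309/4776 = 0.27408
p₀ = P(outcome | unexposed) = 323/2114 = 0.15279
Overall risk P(Y=1) = π·p₁ + (1−π)·p₀ = 0.795×0.27408 + 0.205×0.15279 = 0.24921.
Under exogeneity, PAF = [P(Y=1) − p₀] / P(Y=1).
PAF = (0.24921 − 0.15279) / 0.24921 ≈ 0.3869

PAF ≈ 0.387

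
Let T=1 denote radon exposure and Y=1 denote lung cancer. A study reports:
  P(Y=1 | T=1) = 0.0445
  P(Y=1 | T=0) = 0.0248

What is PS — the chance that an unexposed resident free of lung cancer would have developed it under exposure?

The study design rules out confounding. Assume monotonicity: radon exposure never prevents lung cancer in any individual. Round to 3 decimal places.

PS ≈ 0.020

Let p₁ = 0.0445, p₀ = 0.0248.
Under exogeneity and monotonicity, PS = (p₁ − p₀) / (1 − p₀).
PS = (0.0445 − 0.0248) / (1 − 0.0248) = 0.0197 / 0.9752 ≈ 0.0202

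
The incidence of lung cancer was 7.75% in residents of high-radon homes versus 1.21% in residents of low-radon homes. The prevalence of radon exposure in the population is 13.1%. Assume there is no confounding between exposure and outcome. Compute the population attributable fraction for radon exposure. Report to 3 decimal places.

p₁ = 0.0775, p₀ = 0.0121.
Overall risk P(Y=1) = π·p₁ + (1−π)·p₀ = 0.131×0.0775 + 0.869×0.0121 = 0.020667.
Under exogeneity, PAF = [P(Y=1) − p₀] / P(Y=1).
PAF = (0.020667 − 0.0121) / 0.020667 ≈ 0.4145

PAF ≈ 0.415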